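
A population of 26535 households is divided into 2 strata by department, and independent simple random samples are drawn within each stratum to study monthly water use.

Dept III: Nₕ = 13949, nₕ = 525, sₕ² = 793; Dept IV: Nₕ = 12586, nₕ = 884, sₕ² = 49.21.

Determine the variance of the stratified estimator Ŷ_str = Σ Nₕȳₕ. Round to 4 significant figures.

Var(Ŷ_str) = Σₕ Nₕ²(1 − fₕ)sₕ²/nₕ.
Dept III: 13949²·(1 − 525/13949)·793/525 = 2.8283875 × 10^8.
Dept IV: 12586²·(1 − 884/12586)·49.21/884 = 8.1987741 × 10^6.
Sum = 2.9103752 × 10^8.

2.910 × 10^8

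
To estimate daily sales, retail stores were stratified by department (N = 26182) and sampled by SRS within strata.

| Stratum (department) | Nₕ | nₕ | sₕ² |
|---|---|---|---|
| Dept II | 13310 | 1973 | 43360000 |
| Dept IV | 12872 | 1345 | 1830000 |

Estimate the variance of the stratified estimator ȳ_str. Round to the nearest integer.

5132

Var(ȳ_str) = Σₕ Wₕ²(1 − fₕ)sₕ²/nₕ with Wₕ = Nₕ/N, N = 26182.
Dept II: Wₕ = 0.50836453; term = 0.50836453²·(1 − 0.14823441)·43360000/1973 = 4837.6312.
Dept IV: Wₕ = 0.49163547; term = 0.49163547²·(1 − 0.10449037)·1830000/1345 = 294.50013.
Sum = 5132.1313.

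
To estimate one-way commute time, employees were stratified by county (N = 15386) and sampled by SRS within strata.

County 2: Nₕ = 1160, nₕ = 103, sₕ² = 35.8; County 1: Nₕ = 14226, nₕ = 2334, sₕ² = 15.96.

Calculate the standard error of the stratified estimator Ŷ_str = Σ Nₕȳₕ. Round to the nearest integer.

1258

Var(Ŷ_str) = Σₕ Nₕ²(1 − fₕ)sₕ²/nₕ.
County 2: 1160²·(1 − 103/1160)·35.8/103 = 426165.98.
County 1: 14226²·(1 − 2334/14226)·15.96/2334 = 1.1568305 × 10^6.
Sum = 1.5829965 × 10^6.
SE = √(1.5829965 × 10^6) = 1258.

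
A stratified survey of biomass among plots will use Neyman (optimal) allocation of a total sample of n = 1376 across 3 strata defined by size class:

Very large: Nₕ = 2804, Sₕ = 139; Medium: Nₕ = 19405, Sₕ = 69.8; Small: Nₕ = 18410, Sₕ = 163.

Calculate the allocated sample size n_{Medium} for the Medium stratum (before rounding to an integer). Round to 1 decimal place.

Neyman allocation: nₕ = n·NₕSₕ / Σⱼ NⱼSⱼ.
Σ NⱼSⱼ = 2804·139 + 19405·69.8 + 18410·163 = 4.745055 × 10^6.
n_{Medium} = 1376·19405·69.8 / (4.745055 × 10^6) = 392.8.

392.8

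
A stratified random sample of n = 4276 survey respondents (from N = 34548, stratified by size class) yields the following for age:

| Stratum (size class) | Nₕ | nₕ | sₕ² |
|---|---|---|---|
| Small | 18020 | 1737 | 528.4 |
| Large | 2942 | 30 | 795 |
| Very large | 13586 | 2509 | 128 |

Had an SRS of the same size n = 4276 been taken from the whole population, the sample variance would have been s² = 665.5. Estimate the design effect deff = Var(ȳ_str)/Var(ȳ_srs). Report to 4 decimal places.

1.9903

Var(ȳ_str) = Σ Wₕ²(1−fₕ)sₕ²/nₕ with Wₕ = Nₕ/34548:
  Small: (18020/34548)²·(1−1737/18020)·528.4/1737 = 0.074783602
  Large: (2942/34548)²·(1−30/2942)·795/30 = 0.19021033
  Very large: (13586/34548)²·(1−2509/13586)·128/2509 = 0.0064324623
  → Var(ȳ_str) = 0.27142639.
Var(ȳ_srs) = (1 − 4276/34548)·665.5/4276 = 0.13637305.
deff = 0.27142639 / 0.13637305 = 1.9903.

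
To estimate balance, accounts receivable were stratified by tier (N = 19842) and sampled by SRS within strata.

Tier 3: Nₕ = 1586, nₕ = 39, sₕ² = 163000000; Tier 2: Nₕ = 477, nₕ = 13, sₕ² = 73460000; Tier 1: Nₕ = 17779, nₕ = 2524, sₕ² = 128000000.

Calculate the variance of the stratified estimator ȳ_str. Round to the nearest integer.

64159

Var(ȳ_str) = Σₕ Wₕ²(1 − fₕ)sₕ²/nₕ with Wₕ = Nₕ/N, N = 19842.
Tier 3: Wₕ = 0.07993146; term = 0.07993146²·(1 − 0.02459016)·163000000/39 = 26046.274.
Tier 2: Wₕ = 0.02403992; term = 0.02403992²·(1 − 0.02725367)·73460000/13 = 3176.6769.
Tier 1: Wₕ = 0.89602863; term = 0.89602863²·(1 − 0.14196524)·128000000/2524 = 34935.686.
Sum = 64158.637.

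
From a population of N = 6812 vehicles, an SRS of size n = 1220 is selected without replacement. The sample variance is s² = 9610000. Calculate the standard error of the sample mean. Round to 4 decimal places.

80.4133

Under SRS without replacement, Var(ȳ) = (1 − f)·s²/n with f = n/N = 1220/6812 = 0.17909571.
Var(ȳ) = (1 − 0.17909571)·9610000/1220 = 0.82090429·7877.0492 = 6466.3034.
SE(ȳ) = √(6466.3034) = 80.4133.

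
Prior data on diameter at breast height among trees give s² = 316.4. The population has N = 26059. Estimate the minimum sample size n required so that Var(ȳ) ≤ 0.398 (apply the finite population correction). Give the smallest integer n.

772

Without fpc, n₀ = s²/D = 316.4/0.398 = 794.9749.
With fpc, (1 − n/N)·s²/n ≤ D requires n ≥ n₀/(1 + n₀/N) = 794.9749/(1 + 794.9749/26059) = 771.4408.
Rounding up, n = 772.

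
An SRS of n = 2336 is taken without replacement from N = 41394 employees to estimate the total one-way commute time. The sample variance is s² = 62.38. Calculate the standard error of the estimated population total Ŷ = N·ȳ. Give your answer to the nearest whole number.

Var(Ŷ) = N²·Var(ȳ) = N²·(1 − n/N)·s²/n.
f = 2336/41394 = 0.05643330; Var(ȳ) = 0.94356670·62.38/2336 = 0.025196785.
Var(Ŷ) = 41394² · 0.025196785 = 4.3173765 × 10^7.
SE(Ŷ) = √(4.3173765 × 10^7) = 6571.

6571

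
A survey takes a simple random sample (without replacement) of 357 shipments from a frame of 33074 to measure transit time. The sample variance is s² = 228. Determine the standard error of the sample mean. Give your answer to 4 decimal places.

Under SRS without replacement, Var(ȳ) = (1 − f)·s²/n with f = n/N = 357/33074 = 0.01079398.
Var(ȳ) = (1 − 0.01079398)·228/357 = 0.98920602·0.63865546 = 0.63176183.
SE(ȳ) = √(0.63176183) = 0.7948.

0.7948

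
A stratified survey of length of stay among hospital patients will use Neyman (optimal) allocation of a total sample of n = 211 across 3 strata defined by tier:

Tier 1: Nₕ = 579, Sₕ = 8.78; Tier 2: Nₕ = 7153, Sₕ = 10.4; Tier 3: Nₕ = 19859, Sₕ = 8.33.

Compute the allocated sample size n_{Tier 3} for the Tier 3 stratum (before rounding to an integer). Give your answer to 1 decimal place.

142.5

Neyman allocation: nₕ = n·NₕSₕ / Σⱼ NⱼSⱼ.
Σ NⱼSⱼ = 579·8.78 + 7153·10.4 + 19859·8.33 = 244900.29.
n_{Tier 3} = 211·19859·8.33 / 244900.29 = 142.5.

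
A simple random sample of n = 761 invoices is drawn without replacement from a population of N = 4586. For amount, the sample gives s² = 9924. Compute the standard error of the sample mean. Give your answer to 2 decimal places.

3.30

Under SRS without replacement, Var(ȳ) = (1 − f)·s²/n with f = n/N = 761/4586 = 0.16593982.
Var(ȳ) = (1 − 0.16593982)·9924/761 = 0.83406018·13.040736 = 10.876759.
SE(ȳ) = √(10.876759) = 3.30.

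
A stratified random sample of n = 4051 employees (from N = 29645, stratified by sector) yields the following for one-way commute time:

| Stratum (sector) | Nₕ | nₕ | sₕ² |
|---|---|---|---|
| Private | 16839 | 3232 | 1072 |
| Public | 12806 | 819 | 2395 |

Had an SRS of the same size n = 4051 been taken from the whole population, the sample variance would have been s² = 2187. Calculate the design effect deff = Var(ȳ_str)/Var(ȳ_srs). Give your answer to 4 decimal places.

Var(ȳ_str) = Σ Wₕ²(1−fₕ)sₕ²/nₕ with Wₕ = Nₕ/29645:
  Private: (16839/29645)²·(1−3232/16839)·1072/3232 = 0.086476719
  Public: (12806/29645)²·(1−819/12806)·2395/819 = 0.51079038
  → Var(ȳ_str) = 0.5972671.
Var(ȳ_srs) = (1 − 4051/29645)·2187/4051 = 0.46609372.
deff = 0.5972671 / 0.46609372 = 1.2814.

1.2814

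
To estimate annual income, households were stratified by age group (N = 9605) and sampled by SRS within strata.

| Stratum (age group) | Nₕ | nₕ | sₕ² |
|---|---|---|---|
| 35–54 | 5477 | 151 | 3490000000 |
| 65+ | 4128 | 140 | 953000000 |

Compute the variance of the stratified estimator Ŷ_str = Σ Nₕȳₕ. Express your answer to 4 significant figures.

7.863 × 10^14

Var(Ŷ_str) = Σₕ Nₕ²(1 − fₕ)sₕ²/nₕ.
35–54: 5477²·(1 − 151/5477)·3490000000/151 = 6.7420564 × 10^14.
65+: 4128²·(1 − 140/4128)·953000000/140 = 1.1206234 × 10^14.
Sum = 7.8626798 × 10^14.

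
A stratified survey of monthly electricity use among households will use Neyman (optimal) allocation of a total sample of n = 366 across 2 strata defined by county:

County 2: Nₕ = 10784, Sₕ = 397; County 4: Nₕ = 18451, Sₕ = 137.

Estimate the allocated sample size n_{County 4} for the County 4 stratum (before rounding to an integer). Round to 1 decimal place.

Neyman allocation: nₕ = n·NₕSₕ / Σⱼ NⱼSⱼ.
Σ NⱼSⱼ = 10784·397 + 18451·137 = 6.809035 × 10^6.
n_{County 4} = 366·18451·137 / (6.809035 × 10^6) = 135.9.

135.9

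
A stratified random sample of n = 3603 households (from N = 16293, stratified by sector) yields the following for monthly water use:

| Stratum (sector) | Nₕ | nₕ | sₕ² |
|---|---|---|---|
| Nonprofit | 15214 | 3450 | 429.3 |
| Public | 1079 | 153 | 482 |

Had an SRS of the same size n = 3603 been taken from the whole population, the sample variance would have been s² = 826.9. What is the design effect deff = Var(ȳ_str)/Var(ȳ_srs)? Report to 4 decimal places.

0.5357

Var(ȳ_str) = Σ Wₕ²(1−fₕ)sₕ²/nₕ with Wₕ = Nₕ/16293:
  Nonprofit: (15214/16293)²·(1−3450/15214)·429.3/3450 = 0.083895392
  Public: (1079/16293)²·(1−153/1079)·482/153 = 0.011857303
  → Var(ȳ_str) = 0.095752695.
Var(ȳ_srs) = (1 − 3603/16293)·826.9/3603 = 0.17875134.
deff = 0.095752695 / 0.17875134 = 0.5357.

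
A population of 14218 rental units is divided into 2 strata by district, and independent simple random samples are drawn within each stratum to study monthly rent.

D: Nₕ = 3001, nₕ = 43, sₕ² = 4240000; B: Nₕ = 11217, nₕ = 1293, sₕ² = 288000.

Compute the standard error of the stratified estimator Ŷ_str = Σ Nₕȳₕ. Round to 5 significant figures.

948740

Var(Ŷ_str) = Σₕ Nₕ²(1 − fₕ)sₕ²/nₕ.
D: 3001²·(1 − 43/3001)·4240000/43 = 8.7530935 × 10^11.
B: 11217²·(1 − 1293/11217)·288000/1293 = 2.4794619 × 10^10.
Sum = 9.0010397 × 10^11.
SE = √(9.0010397 × 10^11) = 948740.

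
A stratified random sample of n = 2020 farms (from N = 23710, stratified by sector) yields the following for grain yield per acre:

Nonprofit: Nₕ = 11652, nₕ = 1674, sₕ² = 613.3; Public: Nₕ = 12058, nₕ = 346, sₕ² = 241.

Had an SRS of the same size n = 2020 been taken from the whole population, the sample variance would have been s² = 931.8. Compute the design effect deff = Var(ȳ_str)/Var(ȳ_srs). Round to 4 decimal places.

Var(ȳ_str) = Σ Wₕ²(1−fₕ)sₕ²/nₕ with Wₕ = Nₕ/23710:
  Nonprofit: (11652/23710)²·(1−1674/11652)·613.3/1674 = 0.07577019
  Public: (12058/23710)²·(1−346/12058)·241/346 = 0.17497829
  → Var(ȳ_str) = 0.25074848.
Var(ȳ_srs) = (1 − 2020/23710)·931.8/2020 = 0.42198726.
deff = 0.25074848 / 0.42198726 = 0.5942.

0.5942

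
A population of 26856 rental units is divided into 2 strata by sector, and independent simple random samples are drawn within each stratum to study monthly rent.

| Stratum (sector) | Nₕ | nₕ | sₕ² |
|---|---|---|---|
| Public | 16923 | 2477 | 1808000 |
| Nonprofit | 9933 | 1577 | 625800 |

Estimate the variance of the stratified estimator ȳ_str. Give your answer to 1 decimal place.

Var(ȳ_str) = Σₕ Wₕ²(1 − fₕ)sₕ²/nₕ with Wₕ = Nₕ/N, N = 26856.
Public: Wₕ = 0.63013852; term = 0.63013852²·(1 − 0.14636885)·1808000/2477 = 247.40856.
Nonprofit: Wₕ = 0.36986148; term = 0.36986148²·(1 − 0.15876372)·625800/1577 = 45.666747.
Sum = 293.07531.

293.1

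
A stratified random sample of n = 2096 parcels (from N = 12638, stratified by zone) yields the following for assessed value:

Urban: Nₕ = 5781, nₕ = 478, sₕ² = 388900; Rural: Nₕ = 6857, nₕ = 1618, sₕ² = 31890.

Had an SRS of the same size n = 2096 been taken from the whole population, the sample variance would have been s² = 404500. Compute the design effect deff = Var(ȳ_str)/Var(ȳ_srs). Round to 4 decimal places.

Var(ȳ_str) = Σ Wₕ²(1−fₕ)sₕ²/nₕ with Wₕ = Nₕ/12638:
  Urban: (5781/12638)²·(1−478/5781)·388900/478 = 156.16293
  Rural: (6857/12638)²·(1−1618/6857)·31890/1618 = 4.433042
  → Var(ȳ_str) = 160.59597.
Var(ȳ_srs) = (1 − 2096/12638)·404500/2096 = 160.97999.
deff = 160.59597 / 160.97999 = 0.9976.

0.9976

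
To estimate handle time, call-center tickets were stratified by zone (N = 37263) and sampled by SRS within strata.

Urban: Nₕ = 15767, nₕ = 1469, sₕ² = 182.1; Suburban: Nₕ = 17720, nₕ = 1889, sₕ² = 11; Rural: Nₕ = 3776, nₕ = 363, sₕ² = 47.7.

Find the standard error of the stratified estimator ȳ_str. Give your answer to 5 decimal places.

Var(ȳ_str) = Σₕ Wₕ²(1 − fₕ)sₕ²/nₕ with Wₕ = Nₕ/N, N = 37263.
Urban: Wₕ = 0.42312750; term = 0.42312750²·(1 − 0.09316928)·182.1/1469 = 0.020125973.
Suburban: Wₕ = 0.47553874; term = 0.47553874²·(1 − 0.10660271)·11/1889 = 0.00117646.
Rural: Wₕ = 0.10133376; term = 0.10133376²·(1 − 0.09613347)·47.7/363 = 0.0012196196.
Sum = 0.022522053.
SE = √(0.022522053) = 0.15007.

0.15007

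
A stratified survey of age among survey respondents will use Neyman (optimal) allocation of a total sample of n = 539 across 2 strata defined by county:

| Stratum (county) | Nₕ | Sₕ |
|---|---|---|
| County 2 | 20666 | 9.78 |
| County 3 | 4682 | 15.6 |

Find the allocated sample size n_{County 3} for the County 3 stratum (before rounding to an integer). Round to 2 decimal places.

143.08

Neyman allocation: nₕ = n·NₕSₕ / Σⱼ NⱼSⱼ.
Σ NⱼSⱼ = 20666·9.78 + 4682·15.6 = 275152.68.
n_{County 3} = 539·4682·15.6 / 275152.68 = 143.08.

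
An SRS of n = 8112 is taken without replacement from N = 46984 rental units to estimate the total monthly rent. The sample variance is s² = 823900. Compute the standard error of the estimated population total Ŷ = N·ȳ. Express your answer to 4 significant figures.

Var(Ŷ) = N²·Var(ȳ) = N²·(1 − n/N)·s²/n.
f = 8112/46984 = 0.17265452; Var(ȳ) = 0.82734548·823900/8112 = 84.029825.
Var(Ŷ) = 46984² · 84.029825 = 1.8549552 × 10^11.
SE(Ŷ) = √(1.8549552 × 10^11) = 430700.

430700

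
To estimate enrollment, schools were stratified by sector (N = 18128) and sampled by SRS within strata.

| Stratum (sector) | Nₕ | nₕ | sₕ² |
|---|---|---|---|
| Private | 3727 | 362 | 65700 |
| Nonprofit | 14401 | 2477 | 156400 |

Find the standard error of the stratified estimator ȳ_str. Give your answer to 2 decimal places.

6.32

Var(ȳ_str) = Σₕ Wₕ²(1 − fₕ)sₕ²/nₕ with Wₕ = Nₕ/N, N = 18128.
Private: Wₕ = 0.20559356; term = 0.20559356²·(1 − 0.09712906)·65700/362 = 6.9263028.
Nonprofit: Wₕ = 0.79440644; term = 0.79440644²·(1 − 0.17200194)·156400/2477 = 32.993286.
Sum = 39.919589.
SE = √(39.919589) = 6.32.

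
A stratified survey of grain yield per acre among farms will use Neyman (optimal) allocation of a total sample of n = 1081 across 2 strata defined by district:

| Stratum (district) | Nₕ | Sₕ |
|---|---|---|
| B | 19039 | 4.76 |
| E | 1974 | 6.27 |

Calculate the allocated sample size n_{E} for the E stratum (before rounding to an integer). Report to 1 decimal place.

129.9

Neyman allocation: nₕ = n·NₕSₕ / Σⱼ NⱼSⱼ.
Σ NⱼSⱼ = 19039·4.76 + 1974·6.27 = 103002.62.
n_{E} = 1081·1974·6.27 / 103002.62 = 129.9.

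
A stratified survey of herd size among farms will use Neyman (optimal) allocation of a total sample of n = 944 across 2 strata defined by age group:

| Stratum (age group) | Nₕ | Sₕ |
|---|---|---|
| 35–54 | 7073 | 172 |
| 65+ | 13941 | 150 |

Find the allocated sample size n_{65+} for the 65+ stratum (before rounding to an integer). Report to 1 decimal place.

Neyman allocation: nₕ = n·NₕSₕ / Σⱼ NⱼSⱼ.
Σ NⱼSⱼ = 7073·172 + 13941·150 = 3.307706 × 10^6.
n_{65+} = 944·13941·150 / (3.307706 × 10^6) = 596.8.

596.8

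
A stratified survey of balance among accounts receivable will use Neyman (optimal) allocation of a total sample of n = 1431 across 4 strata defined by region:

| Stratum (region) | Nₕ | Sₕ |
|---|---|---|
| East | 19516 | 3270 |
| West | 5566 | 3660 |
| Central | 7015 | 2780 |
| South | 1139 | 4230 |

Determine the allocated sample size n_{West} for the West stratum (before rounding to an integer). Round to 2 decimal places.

268.66

Neyman allocation: nₕ = n·NₕSₕ / Σⱼ NⱼSⱼ.
Σ NⱼSⱼ = 19516·3270 + 5566·3660 + 7015·2780 + 1139·4230 = 1.0850855 × 10^8.
n_{West} = 1431·5566·3660 / (1.0850855 × 10^8) = 268.66.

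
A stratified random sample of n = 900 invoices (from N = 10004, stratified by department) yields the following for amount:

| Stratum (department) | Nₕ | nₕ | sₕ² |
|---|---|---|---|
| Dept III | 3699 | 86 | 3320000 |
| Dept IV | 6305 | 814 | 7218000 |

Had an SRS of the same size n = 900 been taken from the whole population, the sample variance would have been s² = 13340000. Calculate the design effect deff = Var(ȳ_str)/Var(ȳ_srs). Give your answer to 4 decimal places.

Var(ȳ_str) = Σ Wₕ²(1−fₕ)sₕ²/nₕ with Wₕ = Nₕ/10004:
  Dept III: (3699/10004)²·(1−86/3699)·3320000/86 = 5155.1886
  Dept IV: (6305/10004)²·(1−814/6305)·7218000/814 = 3067.4793
  → Var(ȳ_str) = 8222.6679.
Var(ȳ_srs) = (1 − 900/10004)·13340000/900 = 13488.756.
deff = 8222.6679 / 13488.756 = 0.6096.

0.6096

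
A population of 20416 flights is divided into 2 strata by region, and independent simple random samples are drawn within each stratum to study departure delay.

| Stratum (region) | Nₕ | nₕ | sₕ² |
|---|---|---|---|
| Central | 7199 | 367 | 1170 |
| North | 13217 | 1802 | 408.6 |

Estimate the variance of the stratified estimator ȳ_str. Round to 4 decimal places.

0.4583

Var(ȳ_str) = Σₕ Wₕ²(1 − fₕ)sₕ²/nₕ with Wₕ = Nₕ/N, N = 20416.
Central: Wₕ = 0.35261560; term = 0.35261560²·(1 − 0.05097930)·1170/367 = 0.37618244.
North: Wₕ = 0.64738440; term = 0.64738440²·(1 − 0.13633956)·408.6/1802 = 0.082075033.
Sum = 0.45825747.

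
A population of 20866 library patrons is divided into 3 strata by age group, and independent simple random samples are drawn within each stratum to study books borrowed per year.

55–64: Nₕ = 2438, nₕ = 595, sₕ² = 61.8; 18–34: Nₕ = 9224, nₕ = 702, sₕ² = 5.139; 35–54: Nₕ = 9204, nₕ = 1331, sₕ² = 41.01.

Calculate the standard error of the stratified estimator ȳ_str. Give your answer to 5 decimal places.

0.08673

Var(ȳ_str) = Σₕ Wₕ²(1 − fₕ)sₕ²/nₕ with Wₕ = Nₕ/N, N = 20866.
55–64: Wₕ = 0.11684079; term = 0.11684079²·(1 − 0.24405250)·61.8/595 = 0.0010718947.
18–34: Wₕ = 0.44205885; term = 0.44205885²·(1 − 0.07610581)·5.139/702 = 0.0013216727.
35–54: Wₕ = 0.44110035; term = 0.44110035²·(1 − 0.14461104)·41.01/1331 = 0.0051280254.
Sum = 0.0075215928.
SE = √(0.0075215928) = 0.08673.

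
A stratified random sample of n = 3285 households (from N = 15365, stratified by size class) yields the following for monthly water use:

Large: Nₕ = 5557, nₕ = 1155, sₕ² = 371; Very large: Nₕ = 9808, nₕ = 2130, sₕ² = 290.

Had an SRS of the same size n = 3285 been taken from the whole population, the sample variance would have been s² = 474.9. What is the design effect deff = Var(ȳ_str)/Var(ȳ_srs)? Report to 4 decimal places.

Var(ȳ_str) = Σ Wₕ²(1−fₕ)sₕ²/nₕ with Wₕ = Nₕ/15365:
  Large: (5557/15365)²·(1−1155/5557)·371/1155 = 0.033282599
  Very large: (9808/15365)²·(1−2130/9808)·290/2130 = 0.0434292
  → Var(ȳ_str) = 0.076711799.
Var(ȳ_srs) = (1 − 3285/15365)·474.9/3285 = 0.1136583.
deff = 0.076711799 / 0.1136583 = 0.6749.

0.6749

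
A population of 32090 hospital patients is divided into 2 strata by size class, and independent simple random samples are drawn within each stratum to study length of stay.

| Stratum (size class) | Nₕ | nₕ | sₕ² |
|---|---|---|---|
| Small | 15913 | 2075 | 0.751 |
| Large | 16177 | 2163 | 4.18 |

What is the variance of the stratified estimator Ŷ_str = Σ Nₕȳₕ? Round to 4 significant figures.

Var(Ŷ_str) = Σₕ Nₕ²(1 − fₕ)sₕ²/nₕ.
Small: 15913²·(1 − 2075/15913)·0.751/2075 = 79697.964.
Large: 16177²·(1 − 2163/16177)·4.18/2163 = 438106.67.
Sum = 517804.63.

517800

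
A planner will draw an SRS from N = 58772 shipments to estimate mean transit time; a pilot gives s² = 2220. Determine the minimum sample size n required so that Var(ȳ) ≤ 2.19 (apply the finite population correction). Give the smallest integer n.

Without fpc, n₀ = s²/D = 2220/2.19 = 1013.6986.
With fpc, (1 − n/N)·s²/n ≤ D requires n ≥ n₀/(1 + n₀/N) = 1013.6986/(1 + 1013.6986/58772) = 996.5108.
Rounding up, n = 997.

997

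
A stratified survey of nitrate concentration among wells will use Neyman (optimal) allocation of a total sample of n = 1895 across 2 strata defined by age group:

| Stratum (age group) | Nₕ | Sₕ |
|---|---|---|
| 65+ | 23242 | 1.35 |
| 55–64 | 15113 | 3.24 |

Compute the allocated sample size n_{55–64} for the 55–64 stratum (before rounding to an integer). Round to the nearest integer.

1155

Neyman allocation: nₕ = n·NₕSₕ / Σⱼ NⱼSⱼ.
Σ NⱼSⱼ = 23242·1.35 + 15113·3.24 = 80342.82.
n_{55–64} = 1895·15113·3.24 / 80342.82 = 1155.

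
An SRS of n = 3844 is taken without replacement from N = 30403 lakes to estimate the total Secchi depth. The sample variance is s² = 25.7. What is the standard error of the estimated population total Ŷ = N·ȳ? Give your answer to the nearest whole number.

Var(Ŷ) = N²·Var(ȳ) = N²·(1 − n/N)·s²/n.
f = 3844/30403 = 0.12643489; Var(ȳ) = 0.87356511·25.7/3844 = 0.0058404327.
Var(Ŷ) = 30403² · 0.0058404327 = 5.3985596 × 10^6.
SE(Ŷ) = √(5.3985596 × 10^6) = 2323.

2323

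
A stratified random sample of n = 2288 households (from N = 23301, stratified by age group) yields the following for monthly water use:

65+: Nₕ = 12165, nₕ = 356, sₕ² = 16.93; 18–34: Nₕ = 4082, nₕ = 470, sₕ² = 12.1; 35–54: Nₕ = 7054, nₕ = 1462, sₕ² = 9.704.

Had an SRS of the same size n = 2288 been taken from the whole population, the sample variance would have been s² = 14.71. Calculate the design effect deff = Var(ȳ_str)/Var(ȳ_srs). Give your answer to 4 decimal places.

Var(ȳ_str) = Σ Wₕ²(1−fₕ)sₕ²/nₕ with Wₕ = Nₕ/23301:
  65+: (12165/23301)²·(1−356/12165)·16.93/356 = 0.012582968
  18–34: (4082/23301)²·(1−470/4082)·12.1/470 = 6.9913193 × 10^-4
  35–54: (7054/23301)²·(1−1462/7054)·9.704/1462 = 4.8223299 × 10^-4
  → Var(ȳ_str) = 0.013764333.
Var(ȳ_srs) = (1 − 2288/23301)·14.71/2288 = 0.0057978924.
deff = 0.013764333 / 0.0057978924 = 2.3740.

2.3740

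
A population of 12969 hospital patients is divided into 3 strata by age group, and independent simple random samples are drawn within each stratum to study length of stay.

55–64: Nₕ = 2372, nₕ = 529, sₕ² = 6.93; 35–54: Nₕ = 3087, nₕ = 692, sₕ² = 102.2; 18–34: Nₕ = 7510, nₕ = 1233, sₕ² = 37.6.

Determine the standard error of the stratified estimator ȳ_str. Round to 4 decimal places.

Var(ȳ_str) = Σₕ Wₕ²(1 − fₕ)sₕ²/nₕ with Wₕ = Nₕ/N, N = 12969.
55–64: Wₕ = 0.18289768; term = 0.18289768²·(1 − 0.22301855)·6.93/529 = 3.4049019 × 10^-4.
35–54: Wₕ = 0.23802915; term = 0.23802915²·(1 − 0.22416586)·102.2/692 = 0.0064919321.
18–34: Wₕ = 0.57907317; term = 0.57907317²·(1 − 0.16418109)·37.6/1233 = 0.0085468061.
Sum = 0.015379228.
SE = √(0.015379228) = 0.1240.

0.1240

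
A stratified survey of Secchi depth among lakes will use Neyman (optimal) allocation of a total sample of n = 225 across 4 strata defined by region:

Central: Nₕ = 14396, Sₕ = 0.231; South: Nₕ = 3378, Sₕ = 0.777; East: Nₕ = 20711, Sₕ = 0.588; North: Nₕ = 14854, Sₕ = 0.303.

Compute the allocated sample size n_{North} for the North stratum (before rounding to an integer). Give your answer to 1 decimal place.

Neyman allocation: nₕ = n·NₕSₕ / Σⱼ NⱼSⱼ.
Σ NⱼSⱼ = 14396·0.231 + 3378·0.777 + 20711·0.588 + 14854·0.303 = 22629.012.
n_{North} = 225·14854·0.303 / 22629.012 = 44.8.

44.8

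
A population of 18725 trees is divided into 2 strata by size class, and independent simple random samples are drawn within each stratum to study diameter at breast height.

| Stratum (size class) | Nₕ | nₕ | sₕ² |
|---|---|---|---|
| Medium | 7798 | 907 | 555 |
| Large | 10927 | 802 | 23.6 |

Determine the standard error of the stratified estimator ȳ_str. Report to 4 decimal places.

0.3210

Var(ȳ_str) = Σₕ Wₕ²(1 − fₕ)sₕ²/nₕ with Wₕ = Nₕ/N, N = 18725.
Medium: Wₕ = 0.41644860; term = 0.41644860²·(1 − 0.11631187)·555/907 = 0.093779416.
Large: Wₕ = 0.58355140; term = 0.58355140²·(1 − 0.07339617)·23.6/802 = 0.0092851721.
Sum = 0.10306459.
SE = √(0.10306459) = 0.3210.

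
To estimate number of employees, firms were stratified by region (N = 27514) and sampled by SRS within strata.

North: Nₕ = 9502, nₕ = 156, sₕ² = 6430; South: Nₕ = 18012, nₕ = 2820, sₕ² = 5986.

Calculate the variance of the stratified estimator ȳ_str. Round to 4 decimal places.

Var(ȳ_str) = Σₕ Wₕ²(1 − fₕ)sₕ²/nₕ with Wₕ = Nₕ/N, N = 27514.
North: Wₕ = 0.34535146; term = 0.34535146²·(1 − 0.01641760)·6430/156 = 4.8352587.
South: Wₕ = 0.65464854; term = 0.65464854²·(1 − 0.15656229)·5986/2820 = 0.76728557.
Sum = 5.6025443.

5.6025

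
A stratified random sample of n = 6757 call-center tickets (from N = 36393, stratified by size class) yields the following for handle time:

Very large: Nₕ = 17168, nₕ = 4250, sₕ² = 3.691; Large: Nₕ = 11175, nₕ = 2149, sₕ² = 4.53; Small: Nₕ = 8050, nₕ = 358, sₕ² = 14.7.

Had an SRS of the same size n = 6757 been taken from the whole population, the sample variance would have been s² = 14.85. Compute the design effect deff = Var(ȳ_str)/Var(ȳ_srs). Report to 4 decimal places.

1.2436

Var(ȳ_str) = Σ Wₕ²(1−fₕ)sₕ²/nₕ with Wₕ = Nₕ/36393:
  Very large: (17168/36393)²·(1−4250/17168)·3.691/4250 = 1.4542343 × 10^-4
  Large: (11175/36393)²·(1−2149/11175)·4.53/2149 = 1.605347 × 10^-4
  Small: (8050/36393)²·(1−358/8050)·14.7/358 = 0.0019197017
  → Var(ȳ_str) = 0.0022256598.
Var(ȳ_srs) = (1 − 6757/36393)·14.85/6757 = 0.0017896754.
deff = 0.0022256598 / 0.0017896754 = 1.2436.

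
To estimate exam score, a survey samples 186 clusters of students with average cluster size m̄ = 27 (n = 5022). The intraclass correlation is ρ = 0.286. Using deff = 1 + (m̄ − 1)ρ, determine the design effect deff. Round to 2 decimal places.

deff = 1 + (27 − 1)·0.286 = 1 + 7.436 = 8.436.

8.44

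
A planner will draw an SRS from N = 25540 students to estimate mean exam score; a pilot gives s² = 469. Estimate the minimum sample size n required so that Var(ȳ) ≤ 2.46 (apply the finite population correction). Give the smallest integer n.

Without fpc, n₀ = s²/D = 469/2.46 = 190.6504.
With fpc, (1 − n/N)·s²/n ≤ D requires n ≥ n₀/(1 + n₀/N) = 190.6504/(1 + 190.6504/25540) = 189.2378.
Rounding up, n = 190.

190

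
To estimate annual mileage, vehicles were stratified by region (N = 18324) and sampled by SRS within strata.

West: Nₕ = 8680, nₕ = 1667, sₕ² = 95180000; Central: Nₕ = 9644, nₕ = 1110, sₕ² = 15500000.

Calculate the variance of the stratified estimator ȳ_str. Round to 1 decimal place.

Var(ȳ_str) = Σₕ Wₕ²(1 − fₕ)sₕ²/nₕ with Wₕ = Nₕ/N, N = 18324.
West: Wₕ = 0.47369570; term = 0.47369570²·(1 − 0.19205069)·95180000/1667 = 10351.257.
Central: Wₕ = 0.52630430; term = 0.52630430²·(1 − 0.11509747)·15500000/1110 = 3422.7722.
Sum = 13774.029.

13774.0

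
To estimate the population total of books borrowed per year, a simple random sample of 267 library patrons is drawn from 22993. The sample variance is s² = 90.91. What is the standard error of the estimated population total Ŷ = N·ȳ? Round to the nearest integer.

Var(Ŷ) = N²·Var(ȳ) = N²·(1 − n/N)·s²/n.
f = 267/22993 = 0.01161223; Var(ȳ) = 0.98838777·90.91/267 = 0.33653308.
Var(Ŷ) = 22993² · 0.33653308 = 1.7791765 × 10^8.
SE(Ŷ) = √(1.7791765 × 10^8) = 13339.

13339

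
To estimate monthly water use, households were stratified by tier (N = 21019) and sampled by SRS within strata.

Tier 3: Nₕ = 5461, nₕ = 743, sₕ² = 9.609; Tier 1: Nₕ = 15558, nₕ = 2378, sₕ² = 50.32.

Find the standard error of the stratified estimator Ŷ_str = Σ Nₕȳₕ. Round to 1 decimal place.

2161.5

Var(Ŷ_str) = Σₕ Nₕ²(1 − fₕ)sₕ²/nₕ.
Tier 3: 5461²·(1 − 743/5461)·9.609/743 = 333211.12.
Tier 1: 15558²·(1 − 2378/15558)·50.32/2378 = 4.339083 × 10^6.
Sum = 4.6722941 × 10^6.
SE = √(4.6722941 × 10^6) = 2161.5.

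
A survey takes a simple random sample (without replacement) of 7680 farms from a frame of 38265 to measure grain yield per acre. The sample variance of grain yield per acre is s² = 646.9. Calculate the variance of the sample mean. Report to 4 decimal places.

Under SRS without replacement, Var(ȳ) = (1 − f)·s²/n with f = n/N = 7680/38265 = 0.20070561.
Var(ȳ) = (1 − 0.20070561)·646.9/7680 = 0.79929439·0.084231771 = 0.067325982.

0.0673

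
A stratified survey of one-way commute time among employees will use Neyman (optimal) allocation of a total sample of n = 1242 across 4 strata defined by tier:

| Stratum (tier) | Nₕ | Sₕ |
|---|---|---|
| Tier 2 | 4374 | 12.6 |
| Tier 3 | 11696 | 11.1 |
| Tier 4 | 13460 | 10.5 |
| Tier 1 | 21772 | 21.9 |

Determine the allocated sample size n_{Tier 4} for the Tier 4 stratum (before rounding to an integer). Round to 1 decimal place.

Neyman allocation: nₕ = n·NₕSₕ / Σⱼ NⱼSⱼ.
Σ NⱼSⱼ = 4374·12.6 + 11696·11.1 + 13460·10.5 + 21772·21.9 = 803074.8.
n_{Tier 4} = 1242·13460·10.5 / 803074.8 = 218.6.

218.6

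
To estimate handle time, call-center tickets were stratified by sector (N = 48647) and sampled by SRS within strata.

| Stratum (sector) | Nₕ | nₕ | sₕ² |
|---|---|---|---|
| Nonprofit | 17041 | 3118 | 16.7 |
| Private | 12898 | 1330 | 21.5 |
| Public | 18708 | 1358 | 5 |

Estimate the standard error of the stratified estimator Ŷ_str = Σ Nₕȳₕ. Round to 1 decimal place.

Var(Ŷ_str) = Σₕ Nₕ²(1 − fₕ)sₕ²/nₕ.
Nonprofit: 17041²·(1 − 3118/17041)·16.7/3118 = 1.2707738 × 10^6.
Private: 12898²·(1 − 1330/12898)·21.5/1330 = 2.4119454 × 10^6.
Public: 18708²·(1 − 1358/18708)·5/1358 = 1.1950803 × 10^6.
Sum = 4.8777995 × 10^6.
SE = √(4.8777995 × 10^6) = 2208.6.

2208.6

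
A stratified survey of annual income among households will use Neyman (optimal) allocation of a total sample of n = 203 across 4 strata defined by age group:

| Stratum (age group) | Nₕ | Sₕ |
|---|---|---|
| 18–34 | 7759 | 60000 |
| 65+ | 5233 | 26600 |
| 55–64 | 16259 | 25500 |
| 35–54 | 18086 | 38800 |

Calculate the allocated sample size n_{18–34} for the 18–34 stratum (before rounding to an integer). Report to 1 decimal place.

54.9

Neyman allocation: nₕ = n·NₕSₕ / Σⱼ NⱼSⱼ.
Σ NⱼSⱼ = 7759·60000 + 5233·26600 + 16259·25500 + 18086·38800 = 1.7210791 × 10^9.
n_{18–34} = 203·7759·60000 / (1.7210791 × 10^9) = 54.9.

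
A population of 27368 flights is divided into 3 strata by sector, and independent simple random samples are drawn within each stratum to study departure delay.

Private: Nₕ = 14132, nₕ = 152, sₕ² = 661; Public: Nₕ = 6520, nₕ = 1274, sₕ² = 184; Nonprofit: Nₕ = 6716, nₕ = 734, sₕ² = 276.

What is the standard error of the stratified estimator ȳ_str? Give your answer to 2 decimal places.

1.08

Var(ȳ_str) = Σₕ Wₕ²(1 − fₕ)sₕ²/nₕ with Wₕ = Nₕ/N, N = 27368.
Private: Wₕ = 0.51636948; term = 0.51636948²·(1 − 0.01075573)·661/152 = 1.1470505.
Public: Wₕ = 0.23823443; term = 0.23823443²·(1 − 0.19539877)·184/1274 = 0.0065953547.
Nonprofit: Wₕ = 0.24539608; term = 0.24539608²·(1 − 0.10929124)·276/734 = 0.020168983.
Sum = 1.1738148.
SE = √(1.1738148) = 1.08.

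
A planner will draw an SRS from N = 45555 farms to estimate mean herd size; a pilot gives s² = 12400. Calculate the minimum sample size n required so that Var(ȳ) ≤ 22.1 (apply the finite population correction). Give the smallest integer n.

555

Without fpc, n₀ = s²/D = 12400/22.1 = 561.0860.
With fpc, (1 − n/N)·s²/n ≤ D requires n ≥ n₀/(1 + n₀/N) = 561.0860/(1 + 561.0860/45555) = 554.2594.
Rounding up, n = 555.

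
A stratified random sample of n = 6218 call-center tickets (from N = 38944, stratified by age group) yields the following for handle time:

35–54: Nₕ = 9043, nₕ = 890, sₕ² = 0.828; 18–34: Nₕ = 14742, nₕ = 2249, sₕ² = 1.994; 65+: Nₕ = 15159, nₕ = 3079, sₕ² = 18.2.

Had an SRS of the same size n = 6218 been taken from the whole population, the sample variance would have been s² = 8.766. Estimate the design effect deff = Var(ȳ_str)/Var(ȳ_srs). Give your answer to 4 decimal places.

0.7315

Var(ȳ_str) = Σ Wₕ²(1−fₕ)sₕ²/nₕ with Wₕ = Nₕ/38944:
  35–54: (9043/38944)²·(1−890/9043)·0.828/890 = 4.5226105 × 10^-5
  18–34: (14742/38944)²·(1−2249/14742)·1.994/2249 = 1.0766579 × 10^-4
  65+: (15159/38944)²·(1−3079/15159)·18.2/3079 = 7.1370391 × 10^-4
  → Var(ȳ_str) = 8.6659581 × 10^-4.
Var(ȳ_srs) = (1 − 6218/38944)·8.766/6218 = 0.0011846856.
deff = (8.6659581 × 10^-4) / 0.0011846856 = 0.7315.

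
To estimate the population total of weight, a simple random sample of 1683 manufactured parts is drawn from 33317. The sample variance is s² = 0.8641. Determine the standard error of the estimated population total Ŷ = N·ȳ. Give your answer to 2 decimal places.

735.61

Var(Ŷ) = N²·Var(ȳ) = N²·(1 − n/N)·s²/n.
f = 1683/33317 = 0.05051475; Var(ȳ) = 0.94948525·0.8641/1683 = 4.8749269 × 10^-4.
Var(Ŷ) = 33317² · (4.8749269 × 10^-4) = 541127.85.
SE(Ŷ) = √(541127.85) = 735.61.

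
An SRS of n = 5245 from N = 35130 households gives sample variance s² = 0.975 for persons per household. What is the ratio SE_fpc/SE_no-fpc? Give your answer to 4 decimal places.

f = n/N = 5245/35130 = 0.14930259.
SE_no-fpc = √(s²/n) = 0.013634197; SE_fpc = √((1−f)s²/n) = 0.012575264.
Ratio = √(1−f) = 0.92233259.

0.9223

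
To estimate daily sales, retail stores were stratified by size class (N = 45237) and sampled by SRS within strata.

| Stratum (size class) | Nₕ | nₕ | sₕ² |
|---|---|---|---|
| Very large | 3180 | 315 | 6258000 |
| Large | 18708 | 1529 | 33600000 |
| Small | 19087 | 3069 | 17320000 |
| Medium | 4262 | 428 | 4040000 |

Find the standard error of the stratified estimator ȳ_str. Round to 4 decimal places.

Var(ȳ_str) = Σₕ Wₕ²(1 − fₕ)sₕ²/nₕ with Wₕ = Nₕ/N, N = 45237.
Very large: Wₕ = 0.07029644; term = 0.07029644²·(1 − 0.09905660)·6258000/315 = 88.448233.
Large: Wₕ = 0.41355528; term = 0.41355528²·(1 − 0.08172974)·33600000/1529 = 3451.1945.
Small: Wₕ = 0.42193337; term = 0.42193337²·(1 − 0.16079007)·17320000/3069 = 843.15879.
Medium: Wₕ = 0.09421491; term = 0.09421491²·(1 − 0.10042234)·4040000/428 = 75.372958.
Sum = 4458.1745.
SE = √(4458.1745) = 66.7696.

66.7696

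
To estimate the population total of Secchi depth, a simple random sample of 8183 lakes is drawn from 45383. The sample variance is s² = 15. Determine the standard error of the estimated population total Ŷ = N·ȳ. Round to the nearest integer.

1759

Var(Ŷ) = N²·Var(ȳ) = N²·(1 − n/N)·s²/n.
f = 8183/45383 = 0.18030981; Var(ȳ) = 0.81969019·15/8183 = 0.0015025483.
Var(Ŷ) = 45383² · 0.0015025483 = 3.0946736 × 10^6.
SE(Ŷ) = √(3.0946736 × 10^6) = 1759.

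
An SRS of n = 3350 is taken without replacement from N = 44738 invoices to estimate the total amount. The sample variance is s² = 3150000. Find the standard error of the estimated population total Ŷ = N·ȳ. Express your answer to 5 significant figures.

Var(Ŷ) = N²·Var(ȳ) = N²·(1 − n/N)·s²/n.
f = 3350/44738 = 0.07488041; Var(ȳ) = 0.92511959·3150000/3350 = 869.88857.
Var(Ŷ) = 44738² · 869.88857 = 1.7410721 × 10^12.
SE(Ŷ) = √(1.7410721 × 10^12) = 1.3195 × 10^6.

1.3195 × 10^6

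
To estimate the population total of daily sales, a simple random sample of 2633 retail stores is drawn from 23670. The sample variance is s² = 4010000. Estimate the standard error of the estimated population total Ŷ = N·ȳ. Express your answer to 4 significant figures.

870800

Var(Ŷ) = N²·Var(ȳ) = N²·(1 − n/N)·s²/n.
f = 2633/23670 = 0.11123785; Var(ȳ) = 0.88876215·4010000/2633 = 1353.5648.
Var(Ŷ) = 23670² · 1353.5648 = 7.5836026 × 10^11.
SE(Ŷ) = √(7.5836026 × 10^11) = 870800.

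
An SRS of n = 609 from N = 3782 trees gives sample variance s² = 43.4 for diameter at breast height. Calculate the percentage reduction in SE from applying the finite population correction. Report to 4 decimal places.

f = n/N = 609/3782 = 0.16102591.
SE_no-fpc = √(s²/n) = 0.26695387; SE_fpc = √((1−f)s²/n) = 0.24451781.
Ratio = √(1−f) = 0.91595529. Reduction = 100·(1 − 0.91595529) = 8.4045%.

8.4045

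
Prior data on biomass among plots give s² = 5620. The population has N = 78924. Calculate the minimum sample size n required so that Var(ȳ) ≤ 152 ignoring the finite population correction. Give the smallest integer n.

Without fpc, n₀ = s²/D = 5620/152 = 36.9737.
Rounding up, n = 37.

37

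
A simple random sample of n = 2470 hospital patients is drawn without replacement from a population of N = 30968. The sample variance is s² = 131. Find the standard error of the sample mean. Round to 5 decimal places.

Under SRS without replacement, Var(ȳ) = (1 − f)·s²/n with f = n/N = 2470/30968 = 0.07975975.
Var(ȳ) = (1 − 0.07975975)·131/2470 = 0.92024025·0.053036437 = 0.048806264.
SE(ȳ) = √(0.048806264) = 0.22092.

0.22092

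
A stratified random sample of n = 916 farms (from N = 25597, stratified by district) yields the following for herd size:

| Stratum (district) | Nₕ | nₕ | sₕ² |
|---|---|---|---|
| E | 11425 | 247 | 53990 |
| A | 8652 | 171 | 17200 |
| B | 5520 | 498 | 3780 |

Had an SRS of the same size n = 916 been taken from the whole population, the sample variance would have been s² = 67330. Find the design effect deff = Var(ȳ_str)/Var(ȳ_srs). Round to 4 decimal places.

Var(ȳ_str) = Σ Wₕ²(1−fₕ)sₕ²/nₕ with Wₕ = Nₕ/25597:
  E: (11425/25597)²·(1−247/11425)·53990/247 = 42.604802
  A: (8652/25597)²·(1−171/8652)·17200/171 = 11.264652
  B: (5520/25597)²·(1−498/5520)·3780/498 = 0.32114422
  → Var(ȳ_str) = 54.190598.
Var(ȳ_srs) = (1 − 916/25597)·67330/916 = 70.87398.
deff = 54.190598 / 70.87398 = 0.7646.

0.7646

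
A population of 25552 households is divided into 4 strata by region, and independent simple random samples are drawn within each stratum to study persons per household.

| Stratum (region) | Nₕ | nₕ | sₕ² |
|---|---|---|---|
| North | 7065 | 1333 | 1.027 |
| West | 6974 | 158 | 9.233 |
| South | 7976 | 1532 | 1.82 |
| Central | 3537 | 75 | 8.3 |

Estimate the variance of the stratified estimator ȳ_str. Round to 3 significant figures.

Var(ȳ_str) = Σₕ Wₕ²(1 − fₕ)sₕ²/nₕ with Wₕ = Nₕ/N, N = 25552.
North: Wₕ = 0.27649499; term = 0.27649499²·(1 − 0.18867657)·1.027/1333 = 4.7786898 × 10^-5.
West: Wₕ = 0.27293363; term = 0.27293363²·(1 − 0.02265558)·9.233/158 = 0.0042544897.
South: Wₕ = 0.31214778; term = 0.31214778²·(1 − 0.19207623)·1.82/1532 = 9.3519786 × 10^-5.
Central: Wₕ = 0.13842361; term = 0.13842361²·(1 − 0.02120441)·8.3/75 = 0.0020755307.
Sum = 0.0064713271.

0.00647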